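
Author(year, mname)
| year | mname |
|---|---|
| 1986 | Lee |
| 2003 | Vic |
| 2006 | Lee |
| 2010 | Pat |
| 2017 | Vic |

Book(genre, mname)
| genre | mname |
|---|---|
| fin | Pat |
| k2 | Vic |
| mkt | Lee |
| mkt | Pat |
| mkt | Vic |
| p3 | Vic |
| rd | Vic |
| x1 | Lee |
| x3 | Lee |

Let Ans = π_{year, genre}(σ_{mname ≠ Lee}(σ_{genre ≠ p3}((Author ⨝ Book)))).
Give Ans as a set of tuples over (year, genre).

Joining Author and Book on mname yields {(1986, Lee, mkt), (1986, Lee, x1), (1986, Lee, x3), (2003, Vic, k2), (2003, Vic, mkt), (2003, Vic, p3), (2003, Vic, rd), (2006, Lee, mkt), (2006, Lee, x1), (2006, Lee, x3), (2010, Pat, fin), (2010, Pat, mkt), (2017, Vic, k2), (2017, Vic, mkt), (2017, Vic, p3), (2017, Vic, rd)}.
Selection genre ≠ p3: {(1986, Lee, mkt), (1986, Lee, x1), (1986, Lee, x3), (2003, Vic, k2), (2003, Vic, mkt), (2003, Vic, rd), (2006, Lee, mkt), (2006, Lee, x1), (2006, Lee, x3), (2010, Pat, fin), (2010, Pat, mkt), (2017, Vic, k2), (2017, Vic, mkt), (2017, Vic, rd)}
Selection mname ≠ Lee: {(2003, Vic, k2), (2003, Vic, mkt), (2003, Vic, rd), (2010, Pat, fin), (2010, Pat, mkt), (2017, Vic, k2), (2017, Vic, mkt), (2017, Vic, rd)}
π_{year, genre} gives {(2003, k2), (2003, mkt), (2003, rd), (2010, fin), (2010, mkt), (2017, k2), (2017, mkt), (2017, rd)}.

{(2003, k2), (2003, mkt), (2003, rd), (2010, fin), (2010, mkt), (2017, k2), (2017, mkt), (2017, rd)}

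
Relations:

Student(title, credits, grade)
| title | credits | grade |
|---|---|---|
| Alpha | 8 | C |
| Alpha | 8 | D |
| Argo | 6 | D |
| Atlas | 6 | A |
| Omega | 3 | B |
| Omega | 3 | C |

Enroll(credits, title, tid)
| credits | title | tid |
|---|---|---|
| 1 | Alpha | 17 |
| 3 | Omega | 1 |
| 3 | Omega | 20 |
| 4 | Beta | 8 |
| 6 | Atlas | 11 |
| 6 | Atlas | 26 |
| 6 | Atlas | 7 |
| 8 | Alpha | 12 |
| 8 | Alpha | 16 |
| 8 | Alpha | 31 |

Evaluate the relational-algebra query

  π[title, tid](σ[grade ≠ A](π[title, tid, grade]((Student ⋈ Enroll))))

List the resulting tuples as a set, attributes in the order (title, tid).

Joining Student and Enroll on title, credits yields {(Alpha, 8, C, 12), (Alpha, 8, C, 16), (Alpha, 8, C, 31), (Alpha, 8, D, 12), (Alpha, 8, D, 16), (Alpha, 8, D, 31), (Atlas, 6, A, 11), (Atlas, 6, A, 26), (Atlas, 6, A, 7), (Omega, 3, B, 1), (Omega, 3, B, 20), (Omega, 3, C, 1), (Omega, 3, C, 20)}.
π[title, tid, grade]: project onto (title, tid, grade) → {(Alpha, 12, C), (Alpha, 12, D), (Alpha, 16, C), (Alpha, 16, D), (Alpha, 31, C), (Alpha, 31, D), (Atlas, 11, A), (Atlas, 26, A), (Atlas, 7, A), (Omega, 1, B), (Omega, 1, C), (Omega, 20, B), (Omega, 20, C)}
σ[grade ≠ A]: keep tuples satisfying grade ≠ A → {(Alpha, 12, C), (Alpha, 12, D), (Alpha, 16, C), (Alpha, 16, D), (Alpha, 31, C), (Alpha, 31, D), (Omega, 1, B), (Omega, 1, C), (Omega, 20, B), (Omega, 20, C)}
π[title, tid]: project onto (title, tid) (5 duplicate(s) eliminated) → {(Alpha, 12), (Alpha, 16), (Alpha, 31), (Omega, 1), (Omega, 20)}

{(Alpha, 12), (Alpha, 16), (Alpha, 31), (Omega, 1), (Omega, 20)}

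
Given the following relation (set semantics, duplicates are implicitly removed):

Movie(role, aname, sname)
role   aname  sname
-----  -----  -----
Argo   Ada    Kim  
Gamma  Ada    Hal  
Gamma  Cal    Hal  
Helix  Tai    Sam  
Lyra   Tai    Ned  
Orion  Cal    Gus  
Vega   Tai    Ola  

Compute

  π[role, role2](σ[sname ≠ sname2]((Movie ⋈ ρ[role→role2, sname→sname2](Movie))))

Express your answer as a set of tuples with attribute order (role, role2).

{(Argo, Gamma), (Gamma, Argo), (Gamma, Orion), (Helix, Lyra), (Helix, Vega), (Lyra, Helix), (Lyra, Vega), (Orion, Gamma), (Vega, Helix), (Vega, Lyra)}

ρ[role→role2, sname→sname2]: schema becomes (role2, aname, sname2); tuples unchanged.
Movie ⋈ ρ[role→role2, sname→sname2](Movie) (natural join on aname): {(Argo, Ada, Kim, Argo, Kim), (Argo, Ada, Kim, Gamma, Hal), (Gamma, Ada, Hal, Argo, Kim), (Gamma, Ada, Hal, Gamma, Hal), (Gamma, Cal, Hal, Gamma, Hal), (Gamma, Cal, Hal, Orion, Gus), (Helix, Tai, Sam, Helix, Sam), (Helix, Tai, Sam, Lyra, Ned), (Helix, Tai, Sam, Vega, Ola), (Lyra, Tai, Ned, Helix, Sam), (Lyra, Tai, Ned, Lyra, Ned), (Lyra, Tai, Ned, Vega, Ola), (Orion, Cal, Gus, Gamma, Hal), (Orion, Cal, Gus, Orion, Gus), (Vega, Tai, Ola, Helix, Sam), (Vega, Tai, Ola, Lyra, Ned), (Vega, Tai, Ola, Vega, Ola)}
σ[sname ≠ sname2]: keep tuples satisfying sname ≠ sname2 → {(Argo, Ada, Kim, Gamma, Hal), (Gamma, Ada, Hal, Argo, Kim), (Gamma, Cal, Hal, Orion, Gus), (Helix, Tai, Sam, Lyra, Ned), (Helix, Tai, Sam, Vega, Ola), (Lyra, Tai, Ned, Helix, Sam), (Lyra, Tai, Ned, Vega, Ola), (Orion, Cal, Gus, Gamma, Hal), (Vega, Tai, Ola, Helix, Sam), (Vega, Tai, Ola, Lyra, Ned)}
Keep only column(s) role, role2: {(Argo, Gamma), (Gamma, Argo), (Gamma, Orion), (Helix, Lyra), (Helix, Vega), (Lyra, Helix), (Lyra, Vega), (Orion, Gamma), (Vega, Helix), (Vega, Lyra)}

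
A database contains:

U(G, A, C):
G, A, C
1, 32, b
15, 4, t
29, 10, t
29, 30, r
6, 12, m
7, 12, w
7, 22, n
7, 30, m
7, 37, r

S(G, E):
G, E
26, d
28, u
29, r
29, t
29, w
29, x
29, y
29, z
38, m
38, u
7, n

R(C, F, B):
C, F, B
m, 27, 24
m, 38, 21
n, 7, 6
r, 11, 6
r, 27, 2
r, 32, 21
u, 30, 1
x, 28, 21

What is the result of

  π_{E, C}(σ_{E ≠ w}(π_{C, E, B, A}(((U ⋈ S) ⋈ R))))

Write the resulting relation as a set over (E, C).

{(n, m), (n, n), (n, r), (r, r), (t, r), (x, r), (y, r), (z, r)}

U ⋈ S (natural join on G): {(29, 10, t, r), (29, 10, t, t), (29, 10, t, w), (29, 10, t, x), (29, 10, t, y), (29, 10, t, z), (29, 30, r, r), (29, 30, r, t), (29, 30, r, w), (29, 30, r, x), (29, 30, r, y), (29, 30, r, z), (7, 12, w, n), (7, 22, n, n), (7, 30, m, n), (7, 37, r, n)}
(U ⋈ S) ⋈ R (natural join on C): {(29, 30, r, r, 11, 6), (29, 30, r, r, 27, 2), (29, 30, r, r, 32, 21), (29, 30, r, t, 11, 6), (29, 30, r, t, 27, 2), (29, 30, r, t, 32, 21), (29, 30, r, w, 11, 6), (29, 30, r, w, 27, 2), (29, 30, r, w, 32, 21), (29, 30, r, x, 11, 6), (29, 30, r, x, 27, 2), (29, 30, r, x, 32, 21), (29, 30, r, y, 11, 6), (29, 30, r, y, 27, 2), (29, 30, r, y, 32, 21), (29, 30, r, z, 11, 6), (29, 30, r, z, 27, 2), (29, 30, r, z, 32, 21), (7, 22, n, n, 7, 6), (7, 30, m, n, 27, 24), (7, 30, m, n, 38, 21), (7, 37, r, n, 11, 6), (7, 37, r, n, 27, 2), (7, 37, r, n, 32, 21)}
Keep only column(s) C, E, B, A: {(m, n, 21, 30), (m, n, 24, 30), (n, n, 6, 22), (r, n, 2, 37), (r, n, 21, 37), (r, n, 6, 37), (r, r, 2, 30), (r, r, 21, 30), (r, r, 6, 30), (r, t, 2, 30), (r, t, 21, 30), (r, t, 6, 30), (r, w, 2, 30), (r, w, 21, 30), (r, w, 6, 30), (r, x, 2, 30), (r, x, 21, 30), (r, x, 6, 30), (r, y, 2, 30), (r, y, 21, 30), (r, y, 6, 30), (r, z, 2, 30), (r, z, 21, 30), (r, z, 6, 30)}
Selection E ≠ w: {(m, n, 21, 30), (m, n, 24, 30), (n, n, 6, 22), (r, n, 2, 37), (r, n, 21, 37), (r, n, 6, 37), (r, r, 2, 30), (r, r, 21, 30), (r, r, 6, 30), (r, t, 2, 30), (r, t, 21, 30), (r, t, 6, 30), (r, x, 2, 30), (r, x, 21, 30), (r, x, 6, 30), (r, y, 2, 30), (r, y, 21, 30), (r, y, 6, 30), (r, z, 2, 30), (r, z, 21, 30), (r, z, 6, 30)}
Keep only column(s) E, C (13 duplicate(s) eliminated): {(n, m), (n, n), (n, r), (r, r), (t, r), (x, r), (y, r), (z, r)}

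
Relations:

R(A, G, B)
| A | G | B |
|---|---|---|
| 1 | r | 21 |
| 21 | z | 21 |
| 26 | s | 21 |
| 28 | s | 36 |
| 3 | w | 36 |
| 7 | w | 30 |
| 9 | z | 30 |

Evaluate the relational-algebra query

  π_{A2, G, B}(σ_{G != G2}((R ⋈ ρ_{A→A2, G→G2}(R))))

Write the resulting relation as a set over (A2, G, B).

ρ[A→A2, G→G2]: schema becomes (A2, G2, B); tuples unchanged.
Joining R and ρ_{A→A2, G→G2}(R) on B yields {(1, r, 21, 1, r), (1, r, 21, 21, z), (1, r, 21, 26, s), (21, z, 21, 1, r), (21, z, 21, 21, z), (21, z, 21, 26, s), (26, s, 21, 1, r), (26, s, 21, 21, z), (26, s, 21, 26, s), (28, s, 36, 28, s), (28, s, 36, 3, w), (3, w, 36, 28, s), (3, w, 36, 3, w), (7, w, 30, 7, w), (7, w, 30, 9, z), (9, z, 30, 7, w), (9, z, 30, 9, z)}.
Apply σ_{G != G2}; surviving tuples: {(1, r, 21, 21, z), (1, r, 21, 26, s), (21, z, 21, 1, r), (21, z, 21, 26, s), (26, s, 21, 1, r), (26, s, 21, 21, z), (28, s, 36, 3, w), (3, w, 36, 28, s), (7, w, 30, 9, z), (9, z, 30, 7, w)}
π[A2, G, B]: project onto (A2, G, B) → {(1, s, 21), (1, z, 21), (21, r, 21), (21, s, 21), (26, r, 21), (26, z, 21), (28, w, 36), (3, s, 36), (7, z, 30), (9, w, 30)}

{(1, s, 21), (1, z, 21), (21, r, 21), (21, s, 21), (26, r, 21), (26, z, 21), (28, w, 36), (3, s, 36), (7, z, 30), (9, w, 30)}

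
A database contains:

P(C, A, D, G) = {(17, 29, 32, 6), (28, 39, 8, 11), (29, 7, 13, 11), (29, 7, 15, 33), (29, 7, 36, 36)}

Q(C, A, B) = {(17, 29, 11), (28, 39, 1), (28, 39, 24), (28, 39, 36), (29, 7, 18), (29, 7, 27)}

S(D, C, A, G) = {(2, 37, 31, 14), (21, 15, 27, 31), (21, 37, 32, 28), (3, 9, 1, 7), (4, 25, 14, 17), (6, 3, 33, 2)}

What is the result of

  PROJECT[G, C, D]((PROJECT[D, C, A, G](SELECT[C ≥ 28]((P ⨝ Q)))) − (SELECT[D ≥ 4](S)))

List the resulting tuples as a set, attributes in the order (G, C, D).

{(11, 28, 8), (11, 29, 13), (33, 29, 15), (36, 29, 36)}

P ⋈ Q (natural join on C, A): {(17, 29, 32, 6, 11), (28, 39, 8, 11, 1), (28, 39, 8, 11, 24), (28, 39, 8, 11, 36), (29, 7, 13, 11, 18), (29, 7, 13, 11, 27), (29, 7, 15, 33, 18), (29, 7, 15, 33, 27), (29, 7, 36, 36, 18), (29, 7, 36, 36, 27)}
σ[C ≥ 28]: keep tuples satisfying C ≥ 28 → {(28, 39, 8, 11, 1), (28, 39, 8, 11, 24), (28, 39, 8, 11, 36), (29, 7, 13, 11, 18), (29, 7, 13, 11, 27), (29, 7, 15, 33, 18), (29, 7, 15, 33, 27), (29, 7, 36, 36, 18), (29, 7, 36, 36, 27)}
Projecting to D, C, A, G (5 duplicate(s) eliminated): {(13, 29, 7, 11), (15, 29, 7, 33), (36, 29, 7, 36), (8, 28, 39, 11)}
σ[D ≥ 4]: keep tuples satisfying D ≥ 4 → {(21, 15, 27, 31), (21, 37, 32, 28), (4, 25, 14, 17), (6, 3, 33, 2)}
Difference: {(13, 29, 7, 11), (15, 29, 7, 33), (36, 29, 7, 36), (8, 28, 39, 11)} with {(21, 15, 27, 31), (21, 37, 32, 28), (4, 25, 14, 17), (6, 3, 33, 2)} → {(13, 29, 7, 11), (15, 29, 7, 33), (36, 29, 7, 36), (8, 28, 39, 11)}
Projecting to G, C, D: {(11, 28, 8), (11, 29, 13), (33, 29, 15), (36, 29, 36)}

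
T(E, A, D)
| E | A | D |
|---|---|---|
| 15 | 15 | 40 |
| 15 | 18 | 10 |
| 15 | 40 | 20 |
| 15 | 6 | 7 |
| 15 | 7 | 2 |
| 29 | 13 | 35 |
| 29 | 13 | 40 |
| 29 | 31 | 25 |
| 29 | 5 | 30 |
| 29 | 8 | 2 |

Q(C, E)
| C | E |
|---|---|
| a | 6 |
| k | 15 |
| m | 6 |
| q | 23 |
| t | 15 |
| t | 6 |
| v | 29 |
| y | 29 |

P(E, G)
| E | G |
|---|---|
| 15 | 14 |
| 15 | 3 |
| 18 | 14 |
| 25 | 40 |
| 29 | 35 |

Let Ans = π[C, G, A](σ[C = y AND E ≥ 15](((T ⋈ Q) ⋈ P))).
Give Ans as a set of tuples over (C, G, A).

{(y, 35, 13), (y, 35, 31), (y, 35, 5), (y, 35, 8)}

T ⋈ Q (natural join on E): {(15, 15, 40, k), (15, 15, 40, t), (15, 18, 10, k), (15, 18, 10, t), (15, 40, 20, k), (15, 40, 20, t), (15, 6, 7, k), (15, 6, 7, t), (15, 7, 2, k), (15, 7, 2, t), (29, 13, 35, v), (29, 13, 35, y), (29, 13, 40, v), (29, 13, 40, y), (29, 31, 25, v), (29, 31, 25, y), (29, 5, 30, v), (29, 5, 30, y), (29, 8, 2, v), (29, 8, 2, y)}
(T ⋈ Q) ⋈ P (natural join on E): {(15, 15, 40, k, 14), (15, 15, 40, k, 3), (15, 15, 40, t, 14), (15, 15, 40, t, 3), (15, 18, 10, k, 14), (15, 18, 10, k, 3), (15, 18, 10, t, 14), (15, 18, 10, t, 3), (15, 40, 20, k, 14), (15, 40, 20, k, 3), (15, 40, 20, t, 14), (15, 40, 20, t, 3), (15, 6, 7, k, 14), (15, 6, 7, k, 3), (15, 6, 7, t, 14), (15, 6, 7, t, 3), (15, 7, 2, k, 14), (15, 7, 2, k, 3), (15, 7, 2, t, 14), (15, 7, 2, t, 3), (29, 13, 35, v, 35), (29, 13, 35, y, 35), (29, 13, 40, v, 35), (29, 13, 40, y, 35), (29, 31, 25, v, 35), (29, 31, 25, y, 35), (29, 5, 30, v, 35), (29, 5, 30, y, 35), (29, 8, 2, v, 35), (29, 8, 2, y, 35)}
Apply σ_{C = y AND E ≥ 15}; surviving tuples: {(29, 13, 35, y, 35), (29, 13, 40, y, 35), (29, 31, 25, y, 35), (29, 5, 30, y, 35), (29, 8, 2, y, 35)}
π_{C, G, A} gives {(y, 35, 13), (y, 35, 31), (y, 35, 5), (y, 35, 8)} (1 duplicate(s) eliminated).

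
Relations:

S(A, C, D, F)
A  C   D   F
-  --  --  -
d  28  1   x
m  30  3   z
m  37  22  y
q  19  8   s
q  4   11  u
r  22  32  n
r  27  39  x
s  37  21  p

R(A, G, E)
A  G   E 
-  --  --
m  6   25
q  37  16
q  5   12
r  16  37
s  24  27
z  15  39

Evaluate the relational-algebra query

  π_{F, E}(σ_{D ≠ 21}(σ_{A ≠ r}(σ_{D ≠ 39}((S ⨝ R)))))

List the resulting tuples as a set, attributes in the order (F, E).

S ⋈ R (natural join on A): {(m, 30, 3, z, 6, 25), (m, 37, 22, y, 6, 25), (q, 19, 8, s, 37, 16), (q, 19, 8, s, 5, 12), (q, 4, 11, u, 37, 16), (q, 4, 11, u, 5, 12), (r, 22, 32, n, 16, 37), (r, 27, 39, x, 16, 37), (s, 37, 21, p, 24, 27)}
Selection D ≠ 39: {(m, 30, 3, z, 6, 25), (m, 37, 22, y, 6, 25), (q, 19, 8, s, 37, 16), (q, 19, 8, s, 5, 12), (q, 4, 11, u, 37, 16), (q, 4, 11, u, 5, 12), (r, 22, 32, n, 16, 37), (s, 37, 21, p, 24, 27)}
Selection A ≠ r: {(m, 30, 3, z, 6, 25), (m, 37, 22, y, 6, 25), (q, 19, 8, s, 37, 16), (q, 19, 8, s, 5, 12), (q, 4, 11, u, 37, 16), (q, 4, 11, u, 5, 12), (s, 37, 21, p, 24, 27)}
Selection D ≠ 21: {(m, 30, 3, z, 6, 25), (m, 37, 22, y, 6, 25), (q, 19, 8, s, 37, 16), (q, 19, 8, s, 5, 12), (q, 4, 11, u, 37, 16), (q, 4, 11, u, 5, 12)}
π[F, E]: project onto (F, E) → {(s, 12), (s, 16), (u, 12), (u, 16), (y, 25), (z, 25)}

{(s, 12), (s, 16), (u, 12), (u, 16), (y, 25), (z, 25)}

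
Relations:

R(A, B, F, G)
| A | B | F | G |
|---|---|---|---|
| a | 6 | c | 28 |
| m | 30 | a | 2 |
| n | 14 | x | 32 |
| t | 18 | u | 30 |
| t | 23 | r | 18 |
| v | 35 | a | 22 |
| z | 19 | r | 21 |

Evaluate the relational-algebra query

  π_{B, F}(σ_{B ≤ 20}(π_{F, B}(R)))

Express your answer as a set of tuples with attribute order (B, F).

Keep only column(s) F, B: {(a, 30), (a, 35), (c, 6), (r, 19), (r, 23), (u, 18), (x, 14)}
Filtering on B ≤ 20 leaves {(c, 6), (r, 19), (u, 18), (x, 14)}.
Keep only column(s) B, F: {(14, x), (18, u), (19, r), (6, c)}

{(14, x), (18, u), (19, r), (6, c)}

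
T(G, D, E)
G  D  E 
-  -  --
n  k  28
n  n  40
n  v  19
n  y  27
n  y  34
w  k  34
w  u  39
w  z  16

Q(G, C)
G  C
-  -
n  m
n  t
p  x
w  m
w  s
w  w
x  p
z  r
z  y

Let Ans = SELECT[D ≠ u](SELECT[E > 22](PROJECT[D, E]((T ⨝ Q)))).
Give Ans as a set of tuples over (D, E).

T ⋈ Q (natural join on G): {(n, k, 28, m), (n, k, 28, t), (n, n, 40, m), (n, n, 40, t), (n, v, 19, m), (n, v, 19, t), (n, y, 27, m), (n, y, 27, t), (n, y, 34, m), (n, y, 34, t), (w, k, 34, m), (w, k, 34, s), (w, k, 34, w), (w, u, 39, m), (w, u, 39, s), (w, u, 39, w), (w, z, 16, m), (w, z, 16, s), (w, z, 16, w)}
π[D, E]: project onto (D, E) (11 duplicate(s) eliminated) → {(k, 28), (k, 34), (n, 40), (u, 39), (v, 19), (y, 27), (y, 34), (z, 16)}
Filtering on E > 22 leaves {(k, 28), (k, 34), (n, 40), (u, 39), (y, 27), (y, 34)}.
Filtering on D ≠ u leaves {(k, 28), (k, 34), (n, 40), (y, 27), (y, 34)}.

{(k, 28), (k, 34), (n, 40), (y, 27), (y, 34)}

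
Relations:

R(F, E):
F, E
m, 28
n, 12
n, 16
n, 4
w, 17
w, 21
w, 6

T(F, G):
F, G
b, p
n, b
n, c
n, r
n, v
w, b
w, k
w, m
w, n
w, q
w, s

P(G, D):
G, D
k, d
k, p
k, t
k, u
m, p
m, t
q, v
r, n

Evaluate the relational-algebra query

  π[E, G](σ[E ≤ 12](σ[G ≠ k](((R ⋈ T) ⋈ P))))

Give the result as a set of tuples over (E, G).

{(12, r), (4, r), (6, m), (6, q)}

R ⋈ T (natural join on F): {(n, 12, b), (n, 12, c), (n, 12, r), (n, 12, v), (n, 16, b), (n, 16, c), (n, 16, r), (n, 16, v), (n, 4, b), (n, 4, c), (n, 4, r), (n, 4, v), (w, 17, b), (w, 17, k), (w, 17, m), (w, 17, n), (w, 17, q), (w, 17, s), (w, 21, b), (w, 21, k), (w, 21, m), (w, 21, n), (w, 21, q), (w, 21, s), (w, 6, b), (w, 6, k), (w, 6, m), (w, 6, n), (w, 6, q), (w, 6, s)}
(R ⋈ T) ⋈ P (natural join on G): {(n, 12, r, n), (n, 16, r, n), (n, 4, r, n), (w, 17, k, d), (w, 17, k, p), (w, 17, k, t), (w, 17, k, u), (w, 17, m, p), (w, 17, m, t), (w, 17, q, v), (w, 21, k, d), (w, 21, k, p), (w, 21, k, t), (w, 21, k, u), (w, 21, m, p), (w, 21, m, t), (w, 21, q, v), (w, 6, k, d), (w, 6, k, p), (w, 6, k, t), (w, 6, k, u), (w, 6, m, p), (w, 6, m, t), (w, 6, q, v)}
σ[G ≠ k]: keep tuples satisfying G ≠ k → {(n, 12, r, n), (n, 16, r, n), (n, 4, r, n), (w, 17, m, p), (w, 17, m, t), (w, 17, q, v), (w, 21, m, p), (w, 21, m, t), (w, 21, q, v), (w, 6, m, p), (w, 6, m, t), (w, 6, q, v)}
σ[E ≤ 12]: keep tuples satisfying E ≤ 12 → {(n, 12, r, n), (n, 4, r, n), (w, 6, m, p), (w, 6, m, t), (w, 6, q, v)}
Projecting to E, G (1 duplicate(s) eliminated): {(12, r), (4, r), (6, m), (6, q)}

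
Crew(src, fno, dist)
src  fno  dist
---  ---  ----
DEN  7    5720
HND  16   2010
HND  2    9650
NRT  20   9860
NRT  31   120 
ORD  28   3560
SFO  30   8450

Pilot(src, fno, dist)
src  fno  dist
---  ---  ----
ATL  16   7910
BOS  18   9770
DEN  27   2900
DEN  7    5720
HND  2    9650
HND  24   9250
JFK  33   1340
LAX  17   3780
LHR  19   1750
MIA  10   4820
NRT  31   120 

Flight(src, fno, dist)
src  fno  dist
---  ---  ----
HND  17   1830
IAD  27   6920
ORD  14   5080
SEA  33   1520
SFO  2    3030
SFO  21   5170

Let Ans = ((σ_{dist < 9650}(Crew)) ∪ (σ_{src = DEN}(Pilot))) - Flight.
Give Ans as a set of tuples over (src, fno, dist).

{(DEN, 27, 2900), (DEN, 7, 5720), (HND, 16, 2010), (NRT, 31, 120), (ORD, 28, 3560), (SFO, 30, 8450)}

σ[dist < 9650]: keep tuples satisfying dist < 9650 → {(DEN, 7, 5720), (HND, 16, 2010), (NRT, 31, 120), (ORD, 28, 3560), (SFO, 30, 8450)}
σ[src = DEN]: keep tuples satisfying src = DEN → {(DEN, 27, 2900), (DEN, 7, 5720)}
Union: {(DEN, 7, 5720), (HND, 16, 2010), (NRT, 31, 120), (ORD, 28, 3560), (SFO, 30, 8450)} with {(DEN, 27, 2900), (DEN, 7, 5720)} → {(DEN, 27, 2900), (DEN, 7, 5720), (HND, 16, 2010), (NRT, 31, 120), (ORD, 28, 3560), (SFO, 30, 8450)}
Difference: {(DEN, 27, 2900), (DEN, 7, 5720), (HND, 16, 2010), (NRT, 31, 120), (ORD, 28, 3560), (SFO, 30, 8450)} with {(HND, 17, 1830), (IAD, 27, 6920), (ORD, 14, 5080), (SEA, 33, 1520), (SFO, 2, 3030), (SFO, 21, 5170)} → {(DEN, 27, 2900), (DEN, 7, 5720), (HND, 16, 2010), (NRT, 31, 120), (ORD, 28, 3560), (SFO, 30, 8450)}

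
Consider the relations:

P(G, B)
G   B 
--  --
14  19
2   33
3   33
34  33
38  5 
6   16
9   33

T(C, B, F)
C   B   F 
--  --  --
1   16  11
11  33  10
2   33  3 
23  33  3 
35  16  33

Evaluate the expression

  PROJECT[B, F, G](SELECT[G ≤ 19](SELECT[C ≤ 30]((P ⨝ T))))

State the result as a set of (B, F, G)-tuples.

{(16, 11, 6), (33, 10, 2), (33, 10, 3), (33, 10, 9), (33, 3, 2), (33, 3, 3), (33, 3, 9)}

P ⋈ T (natural join on B): {(2, 33, 11, 10), (2, 33, 2, 3), (2, 33, 23, 3), (3, 33, 11, 10), (3, 33, 2, 3), (3, 33, 23, 3), (34, 33, 11, 10), (34, 33, 2, 3), (34, 33, 23, 3), (6, 16, 1, 11), (6, 16, 35, 33), (9, 33, 11, 10), (9, 33, 2, 3), (9, 33, 23, 3)}
Selection C ≤ 30: {(2, 33, 11, 10), (2, 33, 2, 3), (2, 33, 23, 3), (3, 33, 11, 10), (3, 33, 2, 3), (3, 33, 23, 3), (34, 33, 11, 10), (34, 33, 2, 3), (34, 33, 23, 3), (6, 16, 1, 11), (9, 33, 11, 10), (9, 33, 2, 3), (9, 33, 23, 3)}
Selection G ≤ 19: {(2, 33, 11, 10), (2, 33, 2, 3), (2, 33, 23, 3), (3, 33, 11, 10), (3, 33, 2, 3), (3, 33, 23, 3), (6, 16, 1, 11), (9, 33, 11, 10), (9, 33, 2, 3), (9, 33, 23, 3)}
Projecting to B, F, G (3 duplicate(s) eliminated): {(16, 11, 6), (33, 10, 2), (33, 10, 3), (33, 10, 9), (33, 3, 2), (33, 3, 3), (33, 3, 9)}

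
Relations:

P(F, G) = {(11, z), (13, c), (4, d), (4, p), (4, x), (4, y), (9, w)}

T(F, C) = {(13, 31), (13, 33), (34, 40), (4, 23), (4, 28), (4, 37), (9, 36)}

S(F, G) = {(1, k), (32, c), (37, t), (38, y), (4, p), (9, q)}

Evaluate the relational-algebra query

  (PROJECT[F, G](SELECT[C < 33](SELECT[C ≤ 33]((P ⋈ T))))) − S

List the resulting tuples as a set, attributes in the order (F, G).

Natural join on F: {(13, c, 31), (13, c, 33), (4, d, 23), (4, d, 28), (4, d, 37), (4, p, 23), (4, p, 28), (4, p, 37), (4, x, 23), (4, x, 28), (4, x, 37), (4, y, 23), (4, y, 28), (4, y, 37), (9, w, 36)}
Apply σ_{C ≤ 33}; surviving tuples: {(13, c, 31), (13, c, 33), (4, d, 23), (4, d, 28), (4, p, 23), (4, p, 28), (4, x, 23), (4, x, 28), (4, y, 23), (4, y, 28)}
Apply σ_{C < 33}; surviving tuples: {(13, c, 31), (4, d, 23), (4, d, 28), (4, p, 23), (4, p, 28), (4, x, 23), (4, x, 28), (4, y, 23), (4, y, 28)}
π_{F, G} gives {(13, c), (4, d), (4, p), (4, x), (4, y)} (4 duplicate(s) eliminated).
Taking the difference: {(13, c), (4, d), (4, x), (4, y)}

{(13, c), (4, d), (4, x), (4, y)}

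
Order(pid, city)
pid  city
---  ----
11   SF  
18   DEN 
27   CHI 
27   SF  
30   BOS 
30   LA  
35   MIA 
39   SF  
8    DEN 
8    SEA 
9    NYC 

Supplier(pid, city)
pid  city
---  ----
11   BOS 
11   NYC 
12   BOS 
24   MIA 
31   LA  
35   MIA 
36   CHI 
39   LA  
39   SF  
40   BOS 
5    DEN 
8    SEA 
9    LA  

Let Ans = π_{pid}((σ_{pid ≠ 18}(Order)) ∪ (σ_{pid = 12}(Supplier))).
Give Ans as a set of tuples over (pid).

{11, 12, 27, 30, 35, 39, 8, 9}

Selection pid ≠ 18: {(11, SF), (27, CHI), (27, SF), (30, BOS), (30, LA), (35, MIA), (39, SF), (8, DEN), (8, SEA), (9, NYC)}
Selection pid = 12: {(12, BOS)}
Union: {(11, SF), (27, CHI), (27, SF), (30, BOS), (30, LA), (35, MIA), (39, SF), (8, DEN), (8, SEA), (9, NYC)} with {(12, BOS)} → {(11, SF), (12, BOS), (27, CHI), (27, SF), (30, BOS), (30, LA), (35, MIA), (39, SF), (8, DEN), (8, SEA), (9, NYC)}
Projecting to pid (3 duplicate(s) eliminated): {11, 12, 27, 30, 35, 39, 8, 9}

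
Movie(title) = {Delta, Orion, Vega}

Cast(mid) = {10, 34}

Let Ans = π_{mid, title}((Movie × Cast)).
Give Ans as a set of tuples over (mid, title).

{(10, Delta), (10, Orion), (10, Vega), (34, Delta), (34, Orion), (34, Vega)}

Movie × Cast: Cartesian product, 3·2 = 6 tuples over (title, mid).
Keep only column(s) mid, title: {(10, Delta), (10, Orion), (10, Vega), (34, Delta), (34, Orion), (34, Vega)}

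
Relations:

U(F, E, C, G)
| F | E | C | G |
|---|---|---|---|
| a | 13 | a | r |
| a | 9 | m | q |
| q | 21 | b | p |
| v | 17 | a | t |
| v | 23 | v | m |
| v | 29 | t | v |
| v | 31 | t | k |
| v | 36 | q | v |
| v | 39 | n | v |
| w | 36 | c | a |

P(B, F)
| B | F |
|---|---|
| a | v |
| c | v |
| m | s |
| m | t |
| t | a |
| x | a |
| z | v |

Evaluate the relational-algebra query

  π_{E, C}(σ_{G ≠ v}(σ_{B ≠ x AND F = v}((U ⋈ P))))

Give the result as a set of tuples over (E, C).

Joining U and P on F yields {(a, 13, a, r, t), (a, 13, a, r, x), (a, 9, m, q, t), (a, 9, m, q, x), (v, 17, a, t, a), (v, 17, a, t, c), (v, 17, a, t, z), (v, 23, v, m, a), (v, 23, v, m, c), (v, 23, v, m, z), (v, 29, t, v, a), (v, 29, t, v, c), (v, 29, t, v, z), (v, 31, t, k, a), (v, 31, t, k, c), (v, 31, t, k, z), (v, 36, q, v, a), (v, 36, q, v, c), (v, 36, q, v, z), (v, 39, n, v, a), (v, 39, n, v, c), (v, 39, n, v, z)}.
Filtering on B ≠ x AND F = v leaves {(v, 17, a, t, a), (v, 17, a, t, c), (v, 17, a, t, z), (v, 23, v, m, a), (v, 23, v, m, c), (v, 23, v, m, z), (v, 29, t, v, a), (v, 29, t, v, c), (v, 29, t, v, z), (v, 31, t, k, a), (v, 31, t, k, c), (v, 31, t, k, z), (v, 36, q, v, a), (v, 36, q, v, c), (v, 36, q, v, z), (v, 39, n, v, a), (v, 39, n, v, c), (v, 39, n, v, z)}.
Filtering on G ≠ v leaves {(v, 17, a, t, a), (v, 17, a, t, c), (v, 17, a, t, z), (v, 23, v, m, a), (v, 23, v, m, c), (v, 23, v, m, z), (v, 31, t, k, a), (v, 31, t, k, c), (v, 31, t, k, z)}.
π_{E, C} gives {(17, a), (23, v), (31, t)} (6 duplicate(s) eliminated).

{(17, a), (23, v), (31, t)}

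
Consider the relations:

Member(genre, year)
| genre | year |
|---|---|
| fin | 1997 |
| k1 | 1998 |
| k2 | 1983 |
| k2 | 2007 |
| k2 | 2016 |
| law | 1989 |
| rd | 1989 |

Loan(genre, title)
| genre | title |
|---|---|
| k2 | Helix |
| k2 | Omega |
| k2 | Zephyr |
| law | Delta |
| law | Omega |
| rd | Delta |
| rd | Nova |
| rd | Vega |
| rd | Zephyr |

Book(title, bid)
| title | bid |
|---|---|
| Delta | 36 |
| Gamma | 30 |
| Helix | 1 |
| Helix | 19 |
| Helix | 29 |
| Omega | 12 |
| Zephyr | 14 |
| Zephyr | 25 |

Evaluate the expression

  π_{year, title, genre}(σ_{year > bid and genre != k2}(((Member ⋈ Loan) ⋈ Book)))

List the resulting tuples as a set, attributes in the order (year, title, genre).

Member ⋈ Loan (natural join on genre): {(k2, 1983, Helix), (k2, 1983, Omega), (k2, 1983, Zephyr), (k2, 2007, Helix), (k2, 2007, Omega), (k2, 2007, Zephyr), (k2, 2016, Helix), (k2, 2016, Omega), (k2, 2016, Zephyr), (law, 1989, Delta), (law, 1989, Omega), (rd, 1989, Delta), (rd, 1989, Nova), (rd, 1989, Vega), (rd, 1989, Zephyr)}
(Member ⋈ Loan) ⋈ Book (natural join on title): {(k2, 1983, Helix, 1), (k2, 1983, Helix, 19), (k2, 1983, Helix, 29), (k2, 1983, Omega, 12), (k2, 1983, Zephyr, 14), (k2, 1983, Zephyr, 25), (k2, 2007, Helix, 1), (k2, 2007, Helix, 19), (k2, 2007, Helix, 29), (k2, 2007, Omega, 12), (k2, 2007, Zephyr, 14), (k2, 2007, Zephyr, 25), (k2, 2016, Helix, 1), (k2, 2016, Helix, 19), (k2, 2016, Helix, 29), (k2, 2016, Omega, 12), (k2, 2016, Zephyr, 14), (k2, 2016, Zephyr, 25), (law, 1989, Delta, 36), (law, 1989, Omega, 12), (rd, 1989, Delta, 36), (rd, 1989, Zephyr, 14), (rd, 1989, Zephyr, 25)}
Filtering on year > bid and genre != k2 leaves {(law, 1989, Delta, 36), (law, 1989, Omega, 12), (rd, 1989, Delta, 36), (rd, 1989, Zephyr, 14), (rd, 1989, Zephyr, 25)}.
π_{year, title, genre} gives {(1989, Delta, law), (1989, Delta, rd), (1989, Omega, law), (1989, Zephyr, rd)} (1 duplicate(s) eliminated).

{(1989, Delta, law), (1989, Delta, rd), (1989, Omega, law), (1989, Zephyr, rd)}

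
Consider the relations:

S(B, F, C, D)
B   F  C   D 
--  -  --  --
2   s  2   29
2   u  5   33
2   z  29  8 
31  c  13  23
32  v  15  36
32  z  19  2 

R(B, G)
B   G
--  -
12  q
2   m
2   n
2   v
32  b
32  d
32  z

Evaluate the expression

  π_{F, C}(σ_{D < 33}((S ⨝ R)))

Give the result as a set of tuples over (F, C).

Joining S and R on B yields {(2, s, 2, 29, m), (2, s, 2, 29, n), (2, s, 2, 29, v), (2, u, 5, 33, m), (2, u, 5, 33, n), (2, u, 5, 33, v), (2, z, 29, 8, m), (2, z, 29, 8, n), (2, z, 29, 8, v), (32, v, 15, 36, b), (32, v, 15, 36, d), (32, v, 15, 36, z), (32, z, 19, 2, b), (32, z, 19, 2, d), (32, z, 19, 2, z)}.
Filtering on D < 33 leaves {(2, s, 2, 29, m), (2, s, 2, 29, n), (2, s, 2, 29, v), (2, z, 29, 8, m), (2, z, 29, 8, n), (2, z, 29, 8, v), (32, z, 19, 2, b), (32, z, 19, 2, d), (32, z, 19, 2, z)}.
π[F, C]: project onto (F, C) (6 duplicate(s) eliminated) → {(s, 2), (z, 19), (z, 29)}

{(s, 2), (z, 19), (z, 29)}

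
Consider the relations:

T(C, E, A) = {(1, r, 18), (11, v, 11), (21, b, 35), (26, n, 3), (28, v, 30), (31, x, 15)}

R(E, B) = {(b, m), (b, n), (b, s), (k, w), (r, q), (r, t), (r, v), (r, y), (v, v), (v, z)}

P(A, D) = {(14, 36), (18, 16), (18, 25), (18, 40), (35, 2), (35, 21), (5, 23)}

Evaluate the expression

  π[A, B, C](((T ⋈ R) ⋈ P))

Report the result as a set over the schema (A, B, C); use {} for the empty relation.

{(18, q, 1), (18, t, 1), (18, v, 1), (18, y, 1), (35, m, 21), (35, n, 21), (35, s, 21)}

T ⋈ R (natural join on E): {(1, r, 18, q), (1, r, 18, t), (1, r, 18, v), (1, r, 18, y), (11, v, 11, v), (11, v, 11, z), (21, b, 35, m), (21, b, 35, n), (21, b, 35, s), (28, v, 30, v), (28, v, 30, z)}
(T ⋈ R) ⋈ P (natural join on A): {(1, r, 18, q, 16), (1, r, 18, q, 25), (1, r, 18, q, 40), (1, r, 18, t, 16), (1, r, 18, t, 25), (1, r, 18, t, 40), (1, r, 18, v, 16), (1, r, 18, v, 25), (1, r, 18, v, 40), (1, r, 18, y, 16), (1, r, 18, y, 25), (1, r, 18, y, 40), (21, b, 35, m, 2), (21, b, 35, m, 21), (21, b, 35, n, 2), (21, b, 35, n, 21), (21, b, 35, s, 2), (21, b, 35, s, 21)}
π_{A, B, C} gives {(18, q, 1), (18, t, 1), (18, v, 1), (18, y, 1), (35, m, 21), (35, n, 21), (35, s, 21)} (11 duplicate(s) eliminated).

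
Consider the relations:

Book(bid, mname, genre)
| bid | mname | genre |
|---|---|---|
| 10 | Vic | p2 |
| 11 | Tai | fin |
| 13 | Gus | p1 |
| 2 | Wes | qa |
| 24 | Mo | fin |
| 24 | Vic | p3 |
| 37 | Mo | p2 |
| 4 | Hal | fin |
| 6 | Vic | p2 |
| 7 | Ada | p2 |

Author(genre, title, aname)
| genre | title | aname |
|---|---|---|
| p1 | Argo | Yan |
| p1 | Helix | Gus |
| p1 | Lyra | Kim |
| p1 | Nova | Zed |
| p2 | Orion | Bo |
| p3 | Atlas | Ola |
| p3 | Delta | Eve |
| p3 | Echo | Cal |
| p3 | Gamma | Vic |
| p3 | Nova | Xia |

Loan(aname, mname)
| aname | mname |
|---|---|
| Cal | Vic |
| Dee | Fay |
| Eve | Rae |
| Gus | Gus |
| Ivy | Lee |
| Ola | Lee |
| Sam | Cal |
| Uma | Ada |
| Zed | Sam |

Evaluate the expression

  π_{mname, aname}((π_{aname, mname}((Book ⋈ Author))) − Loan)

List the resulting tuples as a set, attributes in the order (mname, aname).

Natural join on genre: {(10, Vic, p2, Orion, Bo), (13, Gus, p1, Argo, Yan), (13, Gus, p1, Helix, Gus), (13, Gus, p1, Lyra, Kim), (13, Gus, p1, Nova, Zed), (24, Vic, p3, Atlas, Ola), (24, Vic, p3, Delta, Eve), (24, Vic, p3, Echo, Cal), (24, Vic, p3, Gamma, Vic), (24, Vic, p3, Nova, Xia), (37, Mo, p2, Orion, Bo), (6, Vic, p2, Orion, Bo), (7, Ada, p2, Orion, Bo)}
π[aname, mname]: project onto (aname, mname) (1 duplicate(s) eliminated) → {(Bo, Ada), (Bo, Mo), (Bo, Vic), (Cal, Vic), (Eve, Vic), (Gus, Gus), (Kim, Gus), (Ola, Vic), (Vic, Vic), (Xia, Vic), (Yan, Gus), (Zed, Gus)}
Set difference of the two operands is {(Bo, Ada), (Bo, Mo), (Bo, Vic), (Eve, Vic), (Kim, Gus), (Ola, Vic), (Vic, Vic), (Xia, Vic), (Yan, Gus), (Zed, Gus)}.
π[mname, aname]: project onto (mname, aname) → {(Ada, Bo), (Gus, Kim), (Gus, Yan), (Gus, Zed), (Mo, Bo), (Vic, Bo), (Vic, Eve), (Vic, Ola), (Vic, Vic), (Vic, Xia)}

{(Ada, Bo), (Gus, Kim), (Gus, Yan), (Gus, Zed), (Mo, Bo), (Vic, Bo), (Vic, Eve), (Vic, Ola), (Vic, Vic), (Vic, Xia)}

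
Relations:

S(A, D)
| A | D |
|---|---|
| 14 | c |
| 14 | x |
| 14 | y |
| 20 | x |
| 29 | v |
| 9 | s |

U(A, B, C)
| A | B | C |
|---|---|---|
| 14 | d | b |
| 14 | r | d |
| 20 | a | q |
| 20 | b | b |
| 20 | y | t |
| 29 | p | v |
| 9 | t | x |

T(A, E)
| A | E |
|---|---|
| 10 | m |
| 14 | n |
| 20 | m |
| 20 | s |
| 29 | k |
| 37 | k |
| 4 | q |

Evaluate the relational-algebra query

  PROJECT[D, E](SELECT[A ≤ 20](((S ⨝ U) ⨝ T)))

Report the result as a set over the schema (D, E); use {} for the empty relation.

{(c, n), (x, m), (x, n), (x, s), (y, n)}

S ⋈ U (natural join on A): {(14, c, d, b), (14, c, r, d), (14, x, d, b), (14, x, r, d), (14, y, d, b), (14, y, r, d), (20, x, a, q), (20, x, b, b), (20, x, y, t), (29, v, p, v), (9, s, t, x)}
(S ⨝ U) ⋈ T (natural join on A): {(14, c, d, b, n), (14, c, r, d, n), (14, x, d, b, n), (14, x, r, d, n), (14, y, d, b, n), (14, y, r, d, n), (20, x, a, q, m), (20, x, a, q, s), (20, x, b, b, m), (20, x, b, b, s), (20, x, y, t, m), (20, x, y, t, s), (29, v, p, v, k)}
Filtering on A ≤ 20 leaves {(14, c, d, b, n), (14, c, r, d, n), (14, x, d, b, n), (14, x, r, d, n), (14, y, d, b, n), (14, y, r, d, n), (20, x, a, q, m), (20, x, a, q, s), (20, x, b, b, m), (20, x, b, b, s), (20, x, y, t, m), (20, x, y, t, s)}.
Keep only column(s) D, E (7 duplicate(s) eliminated): {(c, n), (x, m), (x, n), (x, s), (y, n)}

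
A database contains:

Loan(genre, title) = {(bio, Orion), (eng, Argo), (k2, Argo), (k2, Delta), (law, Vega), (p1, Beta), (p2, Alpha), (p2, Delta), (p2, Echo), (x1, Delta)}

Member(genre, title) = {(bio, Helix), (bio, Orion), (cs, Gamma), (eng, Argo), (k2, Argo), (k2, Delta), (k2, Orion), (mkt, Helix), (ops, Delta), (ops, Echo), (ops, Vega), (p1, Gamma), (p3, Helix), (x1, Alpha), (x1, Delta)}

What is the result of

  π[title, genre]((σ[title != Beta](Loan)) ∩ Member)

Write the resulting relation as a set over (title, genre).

{(Argo, eng), (Argo, k2), (Delta, k2), (Delta, x1), (Orion, bio)}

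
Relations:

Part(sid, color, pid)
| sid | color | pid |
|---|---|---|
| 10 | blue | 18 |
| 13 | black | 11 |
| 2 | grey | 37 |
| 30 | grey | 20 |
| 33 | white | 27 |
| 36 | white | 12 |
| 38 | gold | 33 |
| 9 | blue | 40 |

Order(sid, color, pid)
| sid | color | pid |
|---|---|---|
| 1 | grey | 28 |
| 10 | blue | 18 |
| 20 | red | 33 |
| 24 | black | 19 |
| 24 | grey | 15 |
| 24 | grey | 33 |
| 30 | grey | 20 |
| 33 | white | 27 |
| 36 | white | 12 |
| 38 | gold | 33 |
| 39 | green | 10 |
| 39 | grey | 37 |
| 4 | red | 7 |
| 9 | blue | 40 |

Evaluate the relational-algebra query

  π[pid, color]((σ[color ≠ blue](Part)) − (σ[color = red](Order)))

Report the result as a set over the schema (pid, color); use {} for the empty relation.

Apply σ_{color ≠ blue}; surviving tuples: {(13, black, 11), (2, grey, 37), (30, grey, 20), (33, white, 27), (36, white, 12), (38, gold, 33)}
Apply σ_{color = red}; surviving tuples: {(20, red, 33), (4, red, 7)}
Taking the difference: {(13, black, 11), (2, grey, 37), (30, grey, 20), (33, white, 27), (36, white, 12), (38, gold, 33)}
Projecting to pid, color: {(11, black), (12, white), (20, grey), (27, white), (33, gold), (37, grey)}

{(11, black), (12, white), (20, grey), (27, white), (33, gold), (37, grey)}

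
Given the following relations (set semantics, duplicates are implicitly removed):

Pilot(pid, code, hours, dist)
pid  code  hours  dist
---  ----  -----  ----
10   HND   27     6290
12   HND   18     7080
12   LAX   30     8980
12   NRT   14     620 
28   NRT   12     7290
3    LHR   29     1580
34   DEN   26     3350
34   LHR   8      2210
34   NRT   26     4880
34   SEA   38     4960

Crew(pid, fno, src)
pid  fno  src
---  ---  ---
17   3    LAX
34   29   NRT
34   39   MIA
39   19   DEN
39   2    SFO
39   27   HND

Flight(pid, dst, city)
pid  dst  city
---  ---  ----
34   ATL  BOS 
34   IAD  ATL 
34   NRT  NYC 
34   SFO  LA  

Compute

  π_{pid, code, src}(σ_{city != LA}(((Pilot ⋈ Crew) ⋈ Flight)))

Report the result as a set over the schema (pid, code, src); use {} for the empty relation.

{(34, DEN, MIA), (34, DEN, NRT), (34, LHR, MIA), (34, LHR, NRT), (34, NRT, MIA), (34, NRT, NRT), (34, SEA, MIA), (34, SEA, NRT)}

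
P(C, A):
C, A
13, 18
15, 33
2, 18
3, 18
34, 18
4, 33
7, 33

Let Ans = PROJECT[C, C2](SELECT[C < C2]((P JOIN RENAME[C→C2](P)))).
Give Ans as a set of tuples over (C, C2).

{(13, 34), (2, 13), (2, 3), (2, 34), (3, 13), (3, 34), (4, 15), (4, 7), (7, 15)}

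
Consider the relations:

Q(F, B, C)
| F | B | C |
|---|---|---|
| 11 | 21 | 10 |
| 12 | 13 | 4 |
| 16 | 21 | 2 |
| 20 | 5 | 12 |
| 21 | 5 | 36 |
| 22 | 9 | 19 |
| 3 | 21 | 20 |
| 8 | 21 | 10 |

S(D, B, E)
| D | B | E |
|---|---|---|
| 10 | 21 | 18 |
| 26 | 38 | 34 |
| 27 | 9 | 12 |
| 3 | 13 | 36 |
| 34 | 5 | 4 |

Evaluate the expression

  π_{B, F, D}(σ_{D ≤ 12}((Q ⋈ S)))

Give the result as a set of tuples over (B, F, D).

{(13, 12, 3), (21, 11, 10), (21, 16, 10), (21, 3, 10), (21, 8, 10)}

Joining Q and S on B yields {(11, 21, 10, 10, 18), (12, 13, 4, 3, 36), (16, 21, 2, 10, 18), (20, 5, 12, 34, 4), (21, 5, 36, 34, 4), (22, 9, 19, 27, 12), (3, 21, 20, 10, 18), (8, 21, 10, 10, 18)}.
Filtering on D ≤ 12 leaves {(11, 21, 10, 10, 18), (12, 13, 4, 3, 36), (16, 21, 2, 10, 18), (3, 21, 20, 10, 18), (8, 21, 10, 10, 18)}.
Projecting to B, F, D: {(13, 12, 3), (21, 11, 10), (21, 16, 10), (21, 3, 10), (21, 8, 10)}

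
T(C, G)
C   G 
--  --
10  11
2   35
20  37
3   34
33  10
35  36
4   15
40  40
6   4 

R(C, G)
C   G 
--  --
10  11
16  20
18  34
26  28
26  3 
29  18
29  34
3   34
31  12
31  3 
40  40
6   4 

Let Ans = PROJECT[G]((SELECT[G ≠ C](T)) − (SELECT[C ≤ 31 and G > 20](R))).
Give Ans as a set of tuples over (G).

{10, 11, 15, 35, 36, 37, 4}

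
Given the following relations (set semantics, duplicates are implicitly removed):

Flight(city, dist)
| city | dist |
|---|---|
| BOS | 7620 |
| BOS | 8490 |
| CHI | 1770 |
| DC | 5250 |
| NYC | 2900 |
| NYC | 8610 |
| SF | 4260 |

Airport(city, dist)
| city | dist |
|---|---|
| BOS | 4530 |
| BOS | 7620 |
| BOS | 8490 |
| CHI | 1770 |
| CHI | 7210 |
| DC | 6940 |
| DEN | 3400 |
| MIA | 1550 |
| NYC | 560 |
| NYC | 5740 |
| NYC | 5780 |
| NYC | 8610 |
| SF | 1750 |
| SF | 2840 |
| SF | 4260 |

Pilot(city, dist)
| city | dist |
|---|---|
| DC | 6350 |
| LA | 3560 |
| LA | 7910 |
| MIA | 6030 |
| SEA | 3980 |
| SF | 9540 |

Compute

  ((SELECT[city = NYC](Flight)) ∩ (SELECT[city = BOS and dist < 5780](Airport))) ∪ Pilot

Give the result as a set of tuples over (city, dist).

{(DC, 6350), (LA, 3560), (LA, 7910), (MIA, 6030), (SEA, 3980), (SF, 9540)}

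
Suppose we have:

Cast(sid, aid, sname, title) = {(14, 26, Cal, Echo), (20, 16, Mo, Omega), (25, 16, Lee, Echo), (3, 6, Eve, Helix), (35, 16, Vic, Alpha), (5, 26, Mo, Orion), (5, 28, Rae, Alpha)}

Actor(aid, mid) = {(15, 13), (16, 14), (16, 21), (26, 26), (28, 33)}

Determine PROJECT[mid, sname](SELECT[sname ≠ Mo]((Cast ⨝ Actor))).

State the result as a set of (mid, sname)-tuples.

{(14, Lee), (14, Vic), (21, Lee), (21, Vic), (26, Cal), (33, Rae)}

Joining Cast and Actor on aid yields {(14, 26, Cal, Echo, 26), (20, 16, Mo, Omega, 14), (20, 16, Mo, Omega, 21), (25, 16, Lee, Echo, 14), (25, 16, Lee, Echo, 21), (35, 16, Vic, Alpha, 14), (35, 16, Vic, Alpha, 21), (5, 26, Mo, Orion, 26), (5, 28, Rae, Alpha, 33)}.
Filtering on sname ≠ Mo leaves {(14, 26, Cal, Echo, 26), (25, 16, Lee, Echo, 14), (25, 16, Lee, Echo, 21), (35, 16, Vic, Alpha, 14), (35, 16, Vic, Alpha, 21), (5, 28, Rae, Alpha, 33)}.
π_{mid, sname} gives {(14, Lee), (14, Vic), (21, Lee), (21, Vic), (26, Cal), (33, Rae)}.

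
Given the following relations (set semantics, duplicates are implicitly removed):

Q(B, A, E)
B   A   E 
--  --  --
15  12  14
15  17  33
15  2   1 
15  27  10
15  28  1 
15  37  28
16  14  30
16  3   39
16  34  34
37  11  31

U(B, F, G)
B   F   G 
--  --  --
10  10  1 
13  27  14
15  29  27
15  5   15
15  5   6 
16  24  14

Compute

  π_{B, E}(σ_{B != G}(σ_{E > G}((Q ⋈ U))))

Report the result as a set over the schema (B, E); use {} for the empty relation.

{(15, 10), (15, 14), (15, 28), (15, 33), (16, 30), (16, 34), (16, 39)}

Joining Q and U on B yields {(15, 12, 14, 29, 27), (15, 12, 14, 5, 15), (15, 12, 14, 5, 6), (15, 17, 33, 29, 27), (15, 17, 33, 5, 15), (15, 17, 33, 5, 6), (15, 2, 1, 29, 27), (15, 2, 1, 5, 15), (15, 2, 1, 5, 6), (15, 27, 10, 29, 27), (15, 27, 10, 5, 15), (15, 27, 10, 5, 6), (15, 28, 1, 29, 27), (15, 28, 1, 5, 15), (15, 28, 1, 5, 6), (15, 37, 28, 29, 27), (15, 37, 28, 5, 15), (15, 37, 28, 5, 6), (16, 14, 30, 24, 14), (16, 3, 39, 24, 14), (16, 34, 34, 24, 14)}.
Apply σ_{E > G}; surviving tuples: {(15, 12, 14, 5, 6), (15, 17, 33, 29, 27), (15, 17, 33, 5, 15), (15, 17, 33, 5, 6), (15, 27, 10, 5, 6), (15, 37, 28, 29, 27), (15, 37, 28, 5, 15), (15, 37, 28, 5, 6), (16, 14, 30, 24, 14), (16, 3, 39, 24, 14), (16, 34, 34, 24, 14)}
Apply σ_{B != G}; surviving tuples: {(15, 12, 14, 5, 6), (15, 17, 33, 29, 27), (15, 17, 33, 5, 6), (15, 27, 10, 5, 6), (15, 37, 28, 29, 27), (15, 37, 28, 5, 6), (16, 14, 30, 24, 14), (16, 3, 39, 24, 14), (16, 34, 34, 24, 14)}
Projecting to B, E (2 duplicate(s) eliminated): {(15, 10), (15, 14), (15, 28), (15, 33), (16, 30), (16, 34), (16, 39)}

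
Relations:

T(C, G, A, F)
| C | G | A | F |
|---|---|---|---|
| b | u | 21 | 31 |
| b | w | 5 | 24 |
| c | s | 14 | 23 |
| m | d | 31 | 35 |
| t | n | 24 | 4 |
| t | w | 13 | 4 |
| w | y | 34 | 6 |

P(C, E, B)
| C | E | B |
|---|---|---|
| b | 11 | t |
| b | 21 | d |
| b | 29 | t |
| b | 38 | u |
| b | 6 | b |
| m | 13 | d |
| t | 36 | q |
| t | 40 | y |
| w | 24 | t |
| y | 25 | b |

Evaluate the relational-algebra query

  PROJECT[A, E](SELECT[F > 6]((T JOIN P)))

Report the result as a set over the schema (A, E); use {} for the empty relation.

{(21, 11), (21, 21), (21, 29), (21, 38), (21, 6), (31, 13), (5, 11), (5, 21), (5, 29), (5, 38), (5, 6)}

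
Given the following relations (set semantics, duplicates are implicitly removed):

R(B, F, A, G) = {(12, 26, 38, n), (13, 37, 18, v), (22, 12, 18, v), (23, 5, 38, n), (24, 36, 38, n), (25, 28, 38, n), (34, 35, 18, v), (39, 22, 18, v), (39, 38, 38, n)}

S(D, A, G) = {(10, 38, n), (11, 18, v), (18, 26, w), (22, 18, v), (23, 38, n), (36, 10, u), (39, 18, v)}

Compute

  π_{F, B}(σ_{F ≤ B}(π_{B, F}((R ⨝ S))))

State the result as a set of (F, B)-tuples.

R ⋈ S (natural join on A, G): {(12, 26, 38, n, 10), (12, 26, 38, n, 23), (13, 37, 18, v, 11), (13, 37, 18, v, 22), (13, 37, 18, v, 39), (22, 12, 18, v, 11), (22, 12, 18, v, 22), (22, 12, 18, v, 39), (23, 5, 38, n, 10), (23, 5, 38, n, 23), (24, 36, 38, n, 10), (24, 36, 38, n, 23), (25, 28, 38, n, 10), (25, 28, 38, n, 23), (34, 35, 18, v, 11), (34, 35, 18, v, 22), (34, 35, 18, v, 39), (39, 22, 18, v, 11), (39, 22, 18, v, 22), (39, 22, 18, v, 39), (39, 38, 38, n, 10), (39, 38, 38, n, 23)}
π[B, F]: project onto (B, F) (13 duplicate(s) eliminated) → {(12, 26), (13, 37), (22, 12), (23, 5), (24, 36), (25, 28), (34, 35), (39, 22), (39, 38)}
Apply σ_{F ≤ B}; surviving tuples: {(22, 12), (23, 5), (39, 22), (39, 38)}
π[F, B]: project onto (F, B) → {(12, 22), (22, 39), (38, 39), (5, 23)}

{(12, 22), (22, 39), (38, 39), (5, 23)}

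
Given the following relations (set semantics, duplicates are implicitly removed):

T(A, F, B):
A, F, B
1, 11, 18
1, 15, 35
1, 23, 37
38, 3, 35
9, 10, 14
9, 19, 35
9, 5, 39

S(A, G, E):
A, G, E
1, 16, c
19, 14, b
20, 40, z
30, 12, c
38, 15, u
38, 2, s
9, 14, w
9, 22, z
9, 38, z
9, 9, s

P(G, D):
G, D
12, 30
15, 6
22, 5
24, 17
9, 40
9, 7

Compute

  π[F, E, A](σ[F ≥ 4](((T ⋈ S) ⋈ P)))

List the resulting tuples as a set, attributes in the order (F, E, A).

Natural join on A: {(1, 11, 18, 16, c), (1, 15, 35, 16, c), (1, 23, 37, 16, c), (38, 3, 35, 15, u), (38, 3, 35, 2, s), (9, 10, 14, 14, w), (9, 10, 14, 22, z), (9, 10, 14, 38, z), (9, 10, 14, 9, s), (9, 19, 35, 14, w), (9, 19, 35, 22, z), (9, 19, 35, 38, z), (9, 19, 35, 9, s), (9, 5, 39, 14, w), (9, 5, 39, 22, z), (9, 5, 39, 38, z), (9, 5, 39, 9, s)}
Natural join on G: {(38, 3, 35, 15, u, 6), (9, 10, 14, 22, z, 5), (9, 10, 14, 9, s, 40), (9, 10, 14, 9, s, 7), (9, 19, 35, 22, z, 5), (9, 19, 35, 9, s, 40), (9, 19, 35, 9, s, 7), (9, 5, 39, 22, z, 5), (9, 5, 39, 9, s, 40), (9, 5, 39, 9, s, 7)}
σ[F ≥ 4]: keep tuples satisfying F ≥ 4 → {(9, 10, 14, 22, z, 5), (9, 10, 14, 9, s, 40), (9, 10, 14, 9, s, 7), (9, 19, 35, 22, z, 5), (9, 19, 35, 9, s, 40), (9, 19, 35, 9, s, 7), (9, 5, 39, 22, z, 5), (9, 5, 39, 9, s, 40), (9, 5, 39, 9, s, 7)}
Projecting to F, E, A (3 duplicate(s) eliminated): {(10, s, 9), (10, z, 9), (19, s, 9), (19, z, 9), (5, s, 9), (5, z, 9)}

{(10, s, 9), (10, z, 9), (19, s, 9), (19, z, 9), (5, s, 9), (5, z, 9)}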